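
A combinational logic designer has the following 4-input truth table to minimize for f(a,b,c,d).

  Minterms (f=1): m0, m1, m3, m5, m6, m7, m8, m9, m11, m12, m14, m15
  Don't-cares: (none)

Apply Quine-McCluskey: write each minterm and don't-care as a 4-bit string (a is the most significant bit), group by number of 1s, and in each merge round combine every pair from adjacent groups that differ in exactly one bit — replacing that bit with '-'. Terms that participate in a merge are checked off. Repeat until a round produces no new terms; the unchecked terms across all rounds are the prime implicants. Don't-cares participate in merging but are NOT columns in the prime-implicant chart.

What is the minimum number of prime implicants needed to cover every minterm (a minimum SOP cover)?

size-2^0 implicants → 0000(✓)  0001(✓)  0011(✓)  0101(✓)  0110(✓)  0111(✓)  1000(✓)  1001(✓)  1011(✓)  1100(✓)  1110(✓)  1111(✓)
size-2^1 implicants → -000(✓)  -001(✓)  -011(✓)  -110(✓)  -111(✓)  0-01(✓)  0-11(✓)  00-1(✓)  000-(✓)  01-1(✓)  011-(✓)  1-00  1-11(✓)  10-1(✓)  100-(✓)  11-0  111-(✓)
size-2^2 implicants → --11  -0-1  -00-  -11-  0--1
Unchecked terms (primes): --11, -0-1, -00-, -11-, 0--1, 1-00, 11-0
Minterm coverage:
  m0 ⊆ -00- [E]
  m1 ⊆ -0-1,-00-,0--1
  m3 ⊆ --11,-0-1,0--1
  m5 ⊆ 0--1 [E]
  m6 ⊆ -11- [E]
  m7 ⊆ --11,-11-,0--1
  m8 ⊆ -00-,1-00
  m9 ⊆ -0-1,-00-
  m11 ⊆ --11,-0-1
  m12 ⊆ 1-00,11-0
  m14 ⊆ -11-,11-0
  m15 ⊆ --11,-11-
E = {-00-, -11-, 0--1}
Petrick residual → --11, 1-00
Cover = cd + b'c' + bc + a'd + ac'd'  |cover|=5

5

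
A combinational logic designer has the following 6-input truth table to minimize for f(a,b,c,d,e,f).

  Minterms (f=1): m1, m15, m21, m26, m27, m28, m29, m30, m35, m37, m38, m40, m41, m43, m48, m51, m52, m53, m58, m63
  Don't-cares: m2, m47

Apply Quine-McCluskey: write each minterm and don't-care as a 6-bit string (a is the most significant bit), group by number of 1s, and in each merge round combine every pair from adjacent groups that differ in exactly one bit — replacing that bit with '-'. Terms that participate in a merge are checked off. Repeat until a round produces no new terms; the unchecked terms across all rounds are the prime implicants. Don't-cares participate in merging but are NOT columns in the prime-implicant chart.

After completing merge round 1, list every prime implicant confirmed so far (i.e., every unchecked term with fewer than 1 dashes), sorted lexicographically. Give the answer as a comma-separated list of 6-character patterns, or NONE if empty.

Round 0: 000001 000010 001111✓ 010101✓ 011010✓ 011011✓ 011100✓ 011101✓ 011110✓ 100011✓ 100101✓ 100110 101000✓ 101001✓ 101011✓ 101111✓ 110000✓ 110011✓ 110100✓ 110101✓ 111010✓ 111111✓
Round 1: -01111 -10101 -11010 01-101 011-10 01101- 0111-0 01110- 1-0011 1-0101 1-1111 10-011 101-11 1010-1 10100- 110-00 11010-
PIs = {-01111, -10101, -11010, 000001, 000010, 01-101, 011-10, 01101-, 0111-0, 01110-, 1-0011, 1-0101, 1-1111, 10-011, 100110, 101-11, 1010-1, 10100-, 110-00, 11010-}

000001, 000010, 100110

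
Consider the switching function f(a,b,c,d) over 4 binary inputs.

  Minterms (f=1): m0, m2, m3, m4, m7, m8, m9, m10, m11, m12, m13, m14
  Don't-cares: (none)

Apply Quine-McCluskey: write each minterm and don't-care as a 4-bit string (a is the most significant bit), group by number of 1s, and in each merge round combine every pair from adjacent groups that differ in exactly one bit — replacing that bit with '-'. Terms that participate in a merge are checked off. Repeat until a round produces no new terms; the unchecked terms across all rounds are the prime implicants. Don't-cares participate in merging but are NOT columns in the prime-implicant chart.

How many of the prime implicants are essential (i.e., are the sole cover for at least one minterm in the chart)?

4

[col 0] 0000*, 0010*, 0011*, 0100*, 0111*, 1000*, 1001*, 1010*, 1011*, 1100*, 1101*, 1110*
[col 1] -000*, -010*, -011*, -100*, 0-00*, 0-11, 00-0*, 001-*, 1-00*, 1-01*, 1-10*, 10-0*, 10-1*, 100-*, 101-*, 11-0*, 110-*
[col 2] --00, -0-0, -01-, 1--0, 1-0-, 10--
Prime implicants: --00, -0-0, -01-, 0-11, 1--0, 1-0-, 10--
PI chart (minterm → PIs covering it):
  0 | --00,-0-0
  2 | -0-0,-01-
  3 | -01-,0-11
  4 | --00  (sole → essential)
  7 | 0-11  (sole → essential)
  8 | --00,-0-0,1--0,1-0-,10--
  9 | 1-0-,10--
  10 | -0-0,-01-,1--0,10--
  11 | -01-,10--
  12 | --00,1--0,1-0-
  13 | 1-0-  (sole → essential)
  14 | 1--0  (sole → essential)
Essential prime implicants: --00, 0-11, 1--0, 1-0-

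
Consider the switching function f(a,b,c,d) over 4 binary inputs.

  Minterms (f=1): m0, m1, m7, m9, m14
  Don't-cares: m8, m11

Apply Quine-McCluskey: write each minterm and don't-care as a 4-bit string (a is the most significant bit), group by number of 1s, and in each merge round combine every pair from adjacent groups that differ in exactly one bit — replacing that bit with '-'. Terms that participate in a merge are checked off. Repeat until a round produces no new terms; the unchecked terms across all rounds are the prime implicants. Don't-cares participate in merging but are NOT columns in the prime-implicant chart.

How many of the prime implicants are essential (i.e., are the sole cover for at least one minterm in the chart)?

3

size-2^0 implicants → 0000(✓)  0001(✓)  0111  1000(✓)  1001(✓)  1011(✓)  1110
size-2^1 implicants → -000(✓)  -001(✓)  000-(✓)  10-1  100-(✓)
size-2^2 implicants → -00-
Unchecked terms (primes): -00-, 0111, 10-1, 1110
Minterm coverage:
  m0 ⊆ -00- [E]
  m1 ⊆ -00- [E]
  m7 ⊆ 0111 [E]
  m9 ⊆ -00-,10-1
  m14 ⊆ 1110 [E]
E = {-00-, 0111, 1110}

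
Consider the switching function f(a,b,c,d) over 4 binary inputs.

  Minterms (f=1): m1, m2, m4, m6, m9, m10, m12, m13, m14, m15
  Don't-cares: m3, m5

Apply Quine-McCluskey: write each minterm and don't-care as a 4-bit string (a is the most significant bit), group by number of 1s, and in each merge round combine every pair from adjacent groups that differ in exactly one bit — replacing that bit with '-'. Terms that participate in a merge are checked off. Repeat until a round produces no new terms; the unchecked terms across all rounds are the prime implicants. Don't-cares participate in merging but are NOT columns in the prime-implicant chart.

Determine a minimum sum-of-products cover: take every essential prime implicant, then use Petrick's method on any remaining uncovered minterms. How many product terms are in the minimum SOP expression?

size-2^0 implicants → 0001(✓)  0010(✓)  0011(✓)  0100(✓)  0101(✓)  0110(✓)  1001(✓)  1010(✓)  1100(✓)  1101(✓)  1110(✓)  1111(✓)
size-2^1 implicants → -001(✓)  -010(✓)  -100(✓)  -101(✓)  -110(✓)  0-01(✓)  0-10(✓)  00-1  001-  01-0(✓)  010-(✓)  1-01(✓)  1-10(✓)  11-0(✓)  11-1(✓)  110-(✓)  111-(✓)
size-2^2 implicants → --01  --10  -1-0  -10-  11--
Unchecked terms (primes): --01, --10, -1-0, -10-, 00-1, 001-, 11--
Minterm coverage:
  m1 ⊆ --01,00-1
  m2 ⊆ --10,001-
  m4 ⊆ -1-0,-10-
  m6 ⊆ --10,-1-0
  m9 ⊆ --01 [E]
  m10 ⊆ --10 [E]
  m12 ⊆ -1-0,-10-,11--
  m13 ⊆ --01,-10-,11--
  m14 ⊆ --10,-1-0,11--
  m15 ⊆ 11-- [E]
E = {--01, --10, 11--}
Petrick residual → -1-0
Cover = c'd + cd' + bd' + ab  |cover|=4

4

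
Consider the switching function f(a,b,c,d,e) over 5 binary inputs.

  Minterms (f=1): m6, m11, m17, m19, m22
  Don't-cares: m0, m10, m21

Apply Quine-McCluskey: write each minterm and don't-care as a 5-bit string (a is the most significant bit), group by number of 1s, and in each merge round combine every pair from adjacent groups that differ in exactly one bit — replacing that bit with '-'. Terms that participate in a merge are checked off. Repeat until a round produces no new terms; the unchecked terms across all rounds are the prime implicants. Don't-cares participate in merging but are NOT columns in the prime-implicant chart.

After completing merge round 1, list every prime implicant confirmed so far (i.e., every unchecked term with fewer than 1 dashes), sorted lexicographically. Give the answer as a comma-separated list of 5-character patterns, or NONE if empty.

size-2^0 implicants → 00000  00110(✓)  01010(✓)  01011(✓)  10001(✓)  10011(✓)  10101(✓)  10110(✓)
size-2^1 implicants → -0110  0101-  10-01  100-1
Unchecked terms (primes): -0110, 00000, 0101-, 10-01, 100-1

00000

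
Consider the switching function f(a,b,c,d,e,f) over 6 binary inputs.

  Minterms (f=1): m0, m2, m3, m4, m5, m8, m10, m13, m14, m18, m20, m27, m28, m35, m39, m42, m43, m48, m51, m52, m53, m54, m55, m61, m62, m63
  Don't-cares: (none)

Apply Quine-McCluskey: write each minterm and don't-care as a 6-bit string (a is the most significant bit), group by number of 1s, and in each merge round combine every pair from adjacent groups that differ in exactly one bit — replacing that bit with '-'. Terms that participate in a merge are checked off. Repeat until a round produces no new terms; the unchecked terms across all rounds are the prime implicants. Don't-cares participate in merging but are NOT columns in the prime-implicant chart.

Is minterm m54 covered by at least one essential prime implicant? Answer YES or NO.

size-2^0 implicants → 000000(✓)  000010(✓)  000011(✓)  000100(✓)  000101(✓)  001000(✓)  001010(✓)  001101(✓)  001110(✓)  010010(✓)  010100(✓)  011011  011100(✓)  100011(✓)  100111(✓)  101010(✓)  101011(✓)  110000(✓)  110011(✓)  110100(✓)  110101(✓)  110110(✓)  110111(✓)  111101(✓)  111110(✓)  111111(✓)
size-2^1 implicants → -00011  -01010  -10100  0-0010  0-0100  00-000(✓)  00-010(✓)  00-101  000-00  0000-0(✓)  00001-  00010-  001-10  0010-0(✓)  01-100  1-0011(✓)  1-0111(✓)  10-011  100-11(✓)  10101-  11-101(✓)  11-110(✓)  11-111(✓)  110-00  110-11(✓)  1101-0(✓)  1101-1(✓)  11010-(✓)  11011-(✓)  1111-1(✓)  11111-(✓)
size-2^2 implicants → 00-0-0  1-0-11  11-1-1  11-11-  1101--
Unchecked terms (primes): -00011, -01010, -10100, 0-0010, 0-0100, 00-0-0, 00-101, 000-00, 00001-, 00010-, 001-10, 01-100, 011011, 1-0-11, 10-011, 10101-, 11-1-1, 11-11-, 110-00, 1101--
Minterm coverage:
  m0 ⊆ 00-0-0,000-00
  m2 ⊆ 0-0010,00-0-0,00001-
  m3 ⊆ -00011,00001-
  m4 ⊆ 0-0100,000-00,00010-
  m5 ⊆ 00-101,00010-
  m8 ⊆ 00-0-0 [E]
  m10 ⊆ -01010,00-0-0,001-10
  m13 ⊆ 00-101 [E]
  m14 ⊆ 001-10 [E]
  m18 ⊆ 0-0010 [E]
  m20 ⊆ -10100,0-0100,01-100
  m27 ⊆ 011011 [E]
  m28 ⊆ 01-100 [E]
  m35 ⊆ -00011,1-0-11,10-011
  m39 ⊆ 1-0-11 [E]
  m42 ⊆ -01010,10101-
  m43 ⊆ 10-011,10101-
  m48 ⊆ 110-00 [E]
  m51 ⊆ 1-0-11 [E]
  m52 ⊆ -10100,110-00,1101--
  m53 ⊆ 11-1-1,1101--
  m54 ⊆ 11-11-,1101--
  m55 ⊆ 1-0-11,11-1-1,11-11-,1101--
  m61 ⊆ 11-1-1 [E]
  m62 ⊆ 11-11- [E]
  m63 ⊆ 11-1-1,11-11-
E = {0-0010, 00-0-0, 00-101, 001-10, 01-100, 011011, 1-0-11, 11-1-1, 11-11-, 110-00}

YES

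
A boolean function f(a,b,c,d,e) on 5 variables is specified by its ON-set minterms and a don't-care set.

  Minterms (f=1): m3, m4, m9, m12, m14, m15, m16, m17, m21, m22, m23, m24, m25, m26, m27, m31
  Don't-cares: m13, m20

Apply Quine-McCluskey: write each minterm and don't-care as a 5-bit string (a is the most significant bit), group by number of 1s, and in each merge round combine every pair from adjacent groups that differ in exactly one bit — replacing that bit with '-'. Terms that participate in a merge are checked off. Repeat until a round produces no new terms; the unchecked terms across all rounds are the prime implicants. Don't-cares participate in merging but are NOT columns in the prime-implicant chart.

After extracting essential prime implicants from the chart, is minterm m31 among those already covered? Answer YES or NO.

size-2^0 implicants → 00011  00100(✓)  01001(✓)  01100(✓)  01101(✓)  01110(✓)  01111(✓)  10000(✓)  10001(✓)  10100(✓)  10101(✓)  10110(✓)  10111(✓)  11000(✓)  11001(✓)  11010(✓)  11011(✓)  11111(✓)
size-2^1 implicants → -0100  -1001  -1111  0-100  01-01  011-0(✓)  011-1(✓)  0110-(✓)  0111-(✓)  1-000(✓)  1-001(✓)  1-111  10-00(✓)  10-01(✓)  1000-(✓)  101-0(✓)  101-1(✓)  1010-(✓)  1011-(✓)  11-11  110-0(✓)  110-1(✓)  1100-(✓)  1101-(✓)
size-2^2 implicants → 011--  1-00-  10-0-  101--  110--
Unchecked terms (primes): -0100, -1001, -1111, 0-100, 00011, 01-01, 011--, 1-00-, 1-111, 10-0-, 101--, 11-11, 110--
Minterm coverage:
  m3 ⊆ 00011 [E]
  m4 ⊆ -0100,0-100
  m9 ⊆ -1001,01-01
  m12 ⊆ 0-100,011--
  m14 ⊆ 011-- [E]
  m15 ⊆ -1111,011--
  m16 ⊆ 1-00-,10-0-
  m17 ⊆ 1-00-,10-0-
  m21 ⊆ 10-0-,101--
  m22 ⊆ 101-- [E]
  m23 ⊆ 1-111,101--
  m24 ⊆ 1-00-,110--
  m25 ⊆ -1001,1-00-,110--
  m26 ⊆ 110-- [E]
  m27 ⊆ 11-11,110--
  m31 ⊆ -1111,1-111,11-11
E = {00011, 011--, 101--, 110--}

NO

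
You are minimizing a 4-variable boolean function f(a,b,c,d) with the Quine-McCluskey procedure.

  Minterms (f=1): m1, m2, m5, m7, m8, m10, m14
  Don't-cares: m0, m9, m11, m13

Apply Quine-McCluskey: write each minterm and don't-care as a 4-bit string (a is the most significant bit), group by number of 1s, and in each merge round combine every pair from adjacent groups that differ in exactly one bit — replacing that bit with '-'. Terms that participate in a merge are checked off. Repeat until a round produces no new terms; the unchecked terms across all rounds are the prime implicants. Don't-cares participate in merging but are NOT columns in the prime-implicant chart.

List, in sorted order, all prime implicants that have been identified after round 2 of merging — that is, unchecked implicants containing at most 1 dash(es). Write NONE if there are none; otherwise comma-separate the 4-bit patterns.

01-1, 1-10

size-2^0 implicants → 0000(✓)  0001(✓)  0010(✓)  0101(✓)  0111(✓)  1000(✓)  1001(✓)  1010(✓)  1011(✓)  1101(✓)  1110(✓)
size-2^1 implicants → -000(✓)  -001(✓)  -010(✓)  -101(✓)  0-01(✓)  00-0(✓)  000-(✓)  01-1  1-01(✓)  1-10  10-0(✓)  10-1(✓)  100-(✓)  101-(✓)
size-2^2 implicants → --01  -0-0  -00-  10--
Unchecked terms (primes): --01, -0-0, -00-, 01-1, 1-10, 10--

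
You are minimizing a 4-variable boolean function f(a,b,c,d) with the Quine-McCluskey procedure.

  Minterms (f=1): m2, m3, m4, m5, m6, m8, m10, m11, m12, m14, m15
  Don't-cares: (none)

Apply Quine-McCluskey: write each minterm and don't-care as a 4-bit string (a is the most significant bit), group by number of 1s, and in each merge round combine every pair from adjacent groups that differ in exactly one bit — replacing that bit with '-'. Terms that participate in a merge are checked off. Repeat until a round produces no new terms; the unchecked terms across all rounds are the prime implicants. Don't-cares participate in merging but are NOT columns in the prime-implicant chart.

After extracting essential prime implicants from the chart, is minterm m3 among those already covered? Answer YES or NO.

YES

size-2^0 implicants → 0010(✓)  0011(✓)  0100(✓)  0101(✓)  0110(✓)  1000(✓)  1010(✓)  1011(✓)  1100(✓)  1110(✓)  1111(✓)
size-2^1 implicants → -010(✓)  -011(✓)  -100(✓)  -110(✓)  0-10(✓)  001-(✓)  01-0(✓)  010-  1-00(✓)  1-10(✓)  1-11(✓)  10-0(✓)  101-(✓)  11-0(✓)  111-(✓)
size-2^2 implicants → --10  -01-  -1-0  1--0  1-1-
Unchecked terms (primes): --10, -01-, -1-0, 010-, 1--0, 1-1-
Minterm coverage:
  m2 ⊆ --10,-01-
  m3 ⊆ -01- [E]
  m4 ⊆ -1-0,010-
  m5 ⊆ 010- [E]
  m6 ⊆ --10,-1-0
  m8 ⊆ 1--0 [E]
  m10 ⊆ --10,-01-,1--0,1-1-
  m11 ⊆ -01-,1-1-
  m12 ⊆ -1-0,1--0
  m14 ⊆ --10,-1-0,1--0,1-1-
  m15 ⊆ 1-1- [E]
E = {-01-, 010-, 1--0, 1-1-}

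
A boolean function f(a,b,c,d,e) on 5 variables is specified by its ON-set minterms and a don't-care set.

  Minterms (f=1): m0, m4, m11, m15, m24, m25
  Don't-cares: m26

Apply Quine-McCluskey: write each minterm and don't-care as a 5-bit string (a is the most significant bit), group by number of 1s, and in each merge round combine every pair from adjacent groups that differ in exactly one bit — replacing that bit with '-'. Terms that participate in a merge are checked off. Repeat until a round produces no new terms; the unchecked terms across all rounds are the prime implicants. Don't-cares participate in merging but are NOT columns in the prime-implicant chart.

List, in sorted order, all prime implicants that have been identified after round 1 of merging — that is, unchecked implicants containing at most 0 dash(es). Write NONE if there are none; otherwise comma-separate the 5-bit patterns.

[col 0] 00000*, 00100*, 01011*, 01111*, 11000*, 11001*, 11010*
[col 1] 00-00, 01-11, 110-0, 1100-
Prime implicants: 00-00, 01-11, 110-0, 1100-

NONE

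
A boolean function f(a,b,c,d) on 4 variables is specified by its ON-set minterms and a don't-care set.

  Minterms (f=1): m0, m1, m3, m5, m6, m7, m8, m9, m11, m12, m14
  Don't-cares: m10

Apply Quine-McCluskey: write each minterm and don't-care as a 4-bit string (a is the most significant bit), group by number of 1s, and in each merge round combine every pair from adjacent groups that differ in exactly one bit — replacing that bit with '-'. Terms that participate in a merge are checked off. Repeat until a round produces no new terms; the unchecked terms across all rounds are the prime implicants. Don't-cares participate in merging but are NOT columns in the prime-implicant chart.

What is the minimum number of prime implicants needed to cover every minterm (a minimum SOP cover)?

5

[col 0] 0000*, 0001*, 0011*, 0101*, 0110*, 0111*, 1000*, 1001*, 1010*, 1011*, 1100*, 1110*
[col 1] -000*, -001*, -011*, -110, 0-01*, 0-11*, 00-1*, 000-*, 01-1*, 011-, 1-00*, 1-10*, 10-0*, 10-1*, 100-*, 101-*, 11-0*
[col 2] -0-1, -00-, 0--1, 1--0, 10--
Prime implicants: -0-1, -00-, -110, 0--1, 011-, 1--0, 10--
PI chart (minterm → PIs covering it):
  0 | -00-  (sole → essential)
  1 | -0-1,-00-,0--1
  3 | -0-1,0--1
  5 | 0--1  (sole → essential)
  6 | -110,011-
  7 | 0--1,011-
  8 | -00-,1--0,10--
  9 | -0-1,-00-,10--
  11 | -0-1,10--
  12 | 1--0  (sole → essential)
  14 | -110,1--0
Essential prime implicants: -00-, 0--1, 1--0
Petrick residual → -0-1, -110
Minimum SOP uses 5 PIs: b'd + b'c' + bcd' + a'd + ad'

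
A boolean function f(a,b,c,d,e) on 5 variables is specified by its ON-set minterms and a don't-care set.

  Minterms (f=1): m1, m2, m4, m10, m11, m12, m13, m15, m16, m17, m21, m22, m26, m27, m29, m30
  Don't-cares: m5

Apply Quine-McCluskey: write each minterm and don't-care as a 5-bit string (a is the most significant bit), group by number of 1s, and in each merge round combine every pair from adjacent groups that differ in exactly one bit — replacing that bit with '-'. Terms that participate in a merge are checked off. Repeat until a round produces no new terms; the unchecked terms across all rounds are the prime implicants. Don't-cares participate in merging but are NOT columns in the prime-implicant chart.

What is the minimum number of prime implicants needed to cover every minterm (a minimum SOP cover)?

8

[col 0] 00001*, 00010*, 00100*, 00101*, 01010*, 01011*, 01100*, 01101*, 01111*, 10000*, 10001*, 10101*, 10110*, 11010*, 11011*, 11101*, 11110*
[col 1] -0001*, -0101*, -1010*, -1011*, -1101*, 0-010, 0-100*, 0-101*, 00-01*, 0010-*, 01-11, 0101-*, 011-1, 0110-*, 1-101*, 1-110, 10-01*, 1000-, 11-10, 1101-*
[col 2] --101, -0-01, -101-, 0-10-
Prime implicants: --101, -0-01, -101-, 0-010, 0-10-, 01-11, 011-1, 1-110, 1000-, 11-10
PI chart (minterm → PIs covering it):
  1 | -0-01  (sole → essential)
  2 | 0-010  (sole → essential)
  4 | 0-10-  (sole → essential)
  10 | -101-,0-010
  11 | -101-,01-11
  12 | 0-10-  (sole → essential)
  13 | --101,0-10-,011-1
  15 | 01-11,011-1
  16 | 1000-  (sole → essential)
  17 | -0-01,1000-
  21 | --101,-0-01
  22 | 1-110  (sole → essential)
  26 | -101-,11-10
  27 | -101-  (sole → essential)
  29 | --101  (sole → essential)
  30 | 1-110,11-10
Essential prime implicants: --101, -0-01, -101-, 0-010, 0-10-, 1-110, 1000-
Petrick residual → 01-11
Minimum SOP uses 8 PIs: cd'e + b'd'e + bc'd + a'c'de' + a'cd' + a'bde + acde' + ab'c'd'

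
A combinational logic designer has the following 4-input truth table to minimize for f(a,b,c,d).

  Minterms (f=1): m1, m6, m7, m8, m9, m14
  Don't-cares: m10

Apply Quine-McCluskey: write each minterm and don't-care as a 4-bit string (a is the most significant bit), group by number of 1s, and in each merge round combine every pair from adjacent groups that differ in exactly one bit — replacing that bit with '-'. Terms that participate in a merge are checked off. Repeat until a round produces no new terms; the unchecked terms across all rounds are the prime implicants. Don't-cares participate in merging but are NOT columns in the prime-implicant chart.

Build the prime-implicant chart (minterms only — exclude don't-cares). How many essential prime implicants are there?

2

size-2^0 implicants → 0001(✓)  0110(✓)  0111(✓)  1000(✓)  1001(✓)  1010(✓)  1110(✓)
size-2^1 implicants → -001  -110  011-  1-10  10-0  100-
Unchecked terms (primes): -001, -110, 011-, 1-10, 10-0, 100-
Minterm coverage:
  m1 ⊆ -001 [E]
  m6 ⊆ -110,011-
  m7 ⊆ 011- [E]
  m8 ⊆ 10-0,100-
  m9 ⊆ -001,100-
  m14 ⊆ -110,1-10
E = {-001, 011-}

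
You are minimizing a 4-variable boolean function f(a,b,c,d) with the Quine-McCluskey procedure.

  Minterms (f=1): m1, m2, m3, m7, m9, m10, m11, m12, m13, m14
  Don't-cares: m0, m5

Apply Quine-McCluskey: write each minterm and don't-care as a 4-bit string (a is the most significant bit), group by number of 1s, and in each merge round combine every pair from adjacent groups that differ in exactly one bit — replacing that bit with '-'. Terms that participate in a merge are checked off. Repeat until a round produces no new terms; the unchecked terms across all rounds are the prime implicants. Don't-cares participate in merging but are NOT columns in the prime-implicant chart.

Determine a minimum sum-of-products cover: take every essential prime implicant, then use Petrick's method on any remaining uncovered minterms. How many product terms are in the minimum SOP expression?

4

[col 0] 0000*, 0001*, 0010*, 0011*, 0101*, 0111*, 1001*, 1010*, 1011*, 1100*, 1101*, 1110*
[col 1] -001*, -010*, -011*, -101*, 0-01*, 0-11*, 00-0*, 00-1*, 000-*, 001-*, 01-1*, 1-01*, 1-10, 10-1*, 101-*, 11-0, 110-
[col 2] --01, -0-1, -01-, 0--1, 00--
Prime implicants: --01, -0-1, -01-, 0--1, 00--, 1-10, 11-0, 110-
PI chart (minterm → PIs covering it):
  1 | --01,-0-1,0--1,00--
  2 | -01-,00--
  3 | -0-1,-01-,0--1,00--
  7 | 0--1  (sole → essential)
  9 | --01,-0-1
  10 | -01-,1-10
  11 | -0-1,-01-
  12 | 11-0,110-
  13 | --01,110-
  14 | 1-10,11-0
Essential prime implicants: 0--1
Petrick residual → --01, -01-, 11-0
Minimum SOP uses 4 PIs: c'd + b'c + a'd + abd'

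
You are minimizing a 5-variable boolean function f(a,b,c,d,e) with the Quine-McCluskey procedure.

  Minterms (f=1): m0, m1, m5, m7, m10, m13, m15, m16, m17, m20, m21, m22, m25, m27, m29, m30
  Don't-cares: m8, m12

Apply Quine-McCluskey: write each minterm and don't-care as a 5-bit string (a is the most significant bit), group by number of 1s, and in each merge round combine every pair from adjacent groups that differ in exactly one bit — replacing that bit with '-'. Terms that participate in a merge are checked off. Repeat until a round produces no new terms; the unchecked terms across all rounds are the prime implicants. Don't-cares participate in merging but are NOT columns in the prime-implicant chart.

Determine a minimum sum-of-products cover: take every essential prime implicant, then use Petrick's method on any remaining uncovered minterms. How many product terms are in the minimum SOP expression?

Round 0: 00000✓ 00001✓ 00101✓ 00111✓ 01000✓ 01010✓ 01100✓ 01101✓ 01111✓ 10000✓ 10001✓ 10100✓ 10101✓ 10110✓ 11001✓ 11011✓ 11101✓ 11110✓
Round 1: -0000✓ -0001✓ -0101✓ -1101✓ 0-000 0-101✓ 0-111✓ 00-01✓ 0000-✓ 001-1✓ 01-00 010-0 011-1✓ 0110- 1-001✓ 1-101✓ 1-110 10-00✓ 10-01✓ 1000-✓ 101-0 1010-✓ 11-01✓ 110-1
Round 2: --101 -0-01 -000- 0-1-1 1--01 10-0-
PIs = {--101, -0-01, -000-, 0-000, 0-1-1, 01-00, 010-0, 0110-, 1--01, 1-110, 10-0-, 101-0, 110-1}
Coverage chart:
  m0: -000-,0-000
  m1: -0-01,-000-
  m5: --101,-0-01,0-1-1
  m7: 0-1-1 ←essential
  m10: 010-0 ←essential
  m13: --101,0-1-1,0110-
  m15: 0-1-1 ←essential
  m16: -000-,10-0-
  m17: -0-01,-000-,1--01,10-0-
  m20: 10-0-,101-0
  m21: --101,-0-01,1--01,10-0-
  m22: 1-110,101-0
  m25: 1--01,110-1
  m27: 110-1 ←essential
  m29: --101,1--01
  m30: 1-110 ←essential
Essential: 0-1-1, 010-0, 1-110, 110-1
Petrick residual → --101, -000-, 10-0-
Min cover (7 terms): cd'e + b'c'd' + a'ce + a'bc'e' + acde' + ab'd' + abc'e

7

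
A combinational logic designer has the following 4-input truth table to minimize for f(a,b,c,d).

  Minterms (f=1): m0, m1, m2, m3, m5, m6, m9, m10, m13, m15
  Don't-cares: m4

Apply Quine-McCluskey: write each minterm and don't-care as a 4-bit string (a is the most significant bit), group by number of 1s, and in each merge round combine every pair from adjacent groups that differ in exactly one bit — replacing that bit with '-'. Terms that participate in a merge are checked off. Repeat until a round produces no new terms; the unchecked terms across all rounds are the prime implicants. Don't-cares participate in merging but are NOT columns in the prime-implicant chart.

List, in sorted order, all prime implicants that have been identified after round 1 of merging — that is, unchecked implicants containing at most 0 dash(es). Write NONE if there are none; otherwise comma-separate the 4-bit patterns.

NONE

[col 0] 0000*, 0001*, 0010*, 0011*, 0100*, 0101*, 0110*, 1001*, 1010*, 1101*, 1111*
[col 1] -001*, -010, -101*, 0-00*, 0-01*, 0-10*, 00-0*, 00-1*, 000-*, 001-*, 01-0*, 010-*, 1-01*, 11-1
[col 2] --01, 0--0, 0-0-, 00--
Prime implicants: --01, -010, 0--0, 0-0-, 00--, 11-1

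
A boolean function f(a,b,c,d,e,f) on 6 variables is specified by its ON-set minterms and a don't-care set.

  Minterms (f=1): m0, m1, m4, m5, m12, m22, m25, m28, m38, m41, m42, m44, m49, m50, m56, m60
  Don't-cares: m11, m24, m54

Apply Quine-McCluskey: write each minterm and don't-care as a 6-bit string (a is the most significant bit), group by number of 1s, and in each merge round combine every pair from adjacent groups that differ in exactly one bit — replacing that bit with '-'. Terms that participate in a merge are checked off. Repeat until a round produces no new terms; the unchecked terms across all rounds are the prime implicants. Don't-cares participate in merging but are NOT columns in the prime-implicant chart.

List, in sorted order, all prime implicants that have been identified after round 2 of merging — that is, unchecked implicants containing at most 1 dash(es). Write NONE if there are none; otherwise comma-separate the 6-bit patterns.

[col 0] 000000*, 000001*, 000100*, 000101*, 001011, 001100*, 010110*, 011000*, 011001*, 011100*, 100110*, 101001, 101010, 101100*, 110001, 110010*, 110110*, 111000*, 111100*
[col 1] -01100*, -10110, -11000*, -11100*, 0-1100*, 00-100, 000-00*, 000-01*, 00000-*, 00010-*, 011-00*, 01100-, 1-0110, 1-1100*, 110-10, 111-00*
[col 2] --1100, -11-00, 000-0-
Prime implicants: --1100, -10110, -11-00, 00-100, 000-0-, 001011, 01100-, 1-0110, 101001, 101010, 110-10, 110001

-10110, 00-100, 001011, 01100-, 1-0110, 101001, 101010, 110-10, 110001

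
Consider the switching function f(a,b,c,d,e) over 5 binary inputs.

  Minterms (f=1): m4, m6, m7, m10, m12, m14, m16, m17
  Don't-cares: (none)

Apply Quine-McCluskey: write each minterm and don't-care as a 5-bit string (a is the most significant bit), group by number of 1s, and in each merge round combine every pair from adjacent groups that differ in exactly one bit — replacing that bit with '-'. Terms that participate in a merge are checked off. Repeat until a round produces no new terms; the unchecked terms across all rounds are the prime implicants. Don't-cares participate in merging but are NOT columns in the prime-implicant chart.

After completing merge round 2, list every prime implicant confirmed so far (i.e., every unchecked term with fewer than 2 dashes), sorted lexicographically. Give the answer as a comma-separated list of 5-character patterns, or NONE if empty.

[col 0] 00100*, 00110*, 00111*, 01010*, 01100*, 01110*, 10000*, 10001*
[col 1] 0-100*, 0-110*, 001-0*, 0011-, 01-10, 011-0*, 1000-
[col 2] 0-1-0
Prime implicants: 0-1-0, 0011-, 01-10, 1000-

0011-, 01-10, 1000-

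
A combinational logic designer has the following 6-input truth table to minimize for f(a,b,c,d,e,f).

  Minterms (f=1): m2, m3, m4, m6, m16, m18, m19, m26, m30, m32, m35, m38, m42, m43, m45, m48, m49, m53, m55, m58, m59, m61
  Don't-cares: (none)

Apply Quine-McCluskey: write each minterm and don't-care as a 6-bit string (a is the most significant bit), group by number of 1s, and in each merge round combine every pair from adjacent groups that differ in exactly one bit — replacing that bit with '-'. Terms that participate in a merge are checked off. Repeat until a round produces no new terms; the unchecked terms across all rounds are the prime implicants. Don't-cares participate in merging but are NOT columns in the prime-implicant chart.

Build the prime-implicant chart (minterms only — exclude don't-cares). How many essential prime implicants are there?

Round 0: 000010✓ 000011✓ 000100✓ 000110✓ 010000✓ 010010✓ 010011✓ 011010✓ 011110✓ 100000✓ 100011✓ 100110✓ 101010✓ 101011✓ 101101✓ 110000✓ 110001✓ 110101✓ 110111✓ 111010✓ 111011✓ 111101✓
Round 1: -00011 -00110 -10000 -11010 0-0010✓ 0-0011✓ 000-10 00001-✓ 0001-0 01-010 0100-0 01001-✓ 011-10 1-0000 1-1010✓ 1-1011✓ 1-1101 10-011 10101-✓ 11-101 110-01 11000- 1101-1 11101-✓
Round 2: 0-001- 1-101-
PIs = {-00011, -00110, -10000, -11010, 0-001-, 000-10, 0001-0, 01-010, 0100-0, 011-10, 1-0000, 1-101-, 1-1101, 10-011, 11-101, 110-01, 11000-, 1101-1}
Coverage chart:
  m2: 0-001-,000-10
  m3: -00011,0-001-
  m4: 0001-0 ←essential
  m6: -00110,000-10,0001-0
  m16: -10000,0100-0
  m18: 0-001-,01-010,0100-0
  m19: 0-001- ←essential
  m26: -11010,01-010,011-10
  m30: 011-10 ←essential
  m32: 1-0000 ←essential
  m35: -00011,10-011
  m38: -00110 ←essential
  m42: 1-101- ←essential
  m43: 1-101-,10-011
  m45: 1-1101 ←essential
  m48: -10000,1-0000,11000-
  m49: 110-01,11000-
  m53: 11-101,110-01,1101-1
  m55: 1101-1 ←essential
  m58: -11010,1-101-
  m59: 1-101- ←essential
  m61: 1-1101,11-101
Essential: -00110, 0-001-, 0001-0, 011-10, 1-0000, 1-101-, 1-1101, 1101-1

8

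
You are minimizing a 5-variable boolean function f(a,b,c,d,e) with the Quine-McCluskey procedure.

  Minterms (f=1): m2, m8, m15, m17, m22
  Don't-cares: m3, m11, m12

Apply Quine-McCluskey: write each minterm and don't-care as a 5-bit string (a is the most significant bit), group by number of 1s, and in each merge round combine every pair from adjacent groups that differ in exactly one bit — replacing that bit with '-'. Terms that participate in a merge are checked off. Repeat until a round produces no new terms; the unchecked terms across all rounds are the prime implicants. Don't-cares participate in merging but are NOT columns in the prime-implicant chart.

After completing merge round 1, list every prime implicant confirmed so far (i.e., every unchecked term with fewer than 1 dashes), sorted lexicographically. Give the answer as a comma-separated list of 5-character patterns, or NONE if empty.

Round 0: 00010✓ 00011✓ 01000✓ 01011✓ 01100✓ 01111✓ 10001 10110
Round 1: 0-011 0001- 01-00 01-11
PIs = {0-011, 0001-, 01-00, 01-11, 10001, 10110}

10001, 10110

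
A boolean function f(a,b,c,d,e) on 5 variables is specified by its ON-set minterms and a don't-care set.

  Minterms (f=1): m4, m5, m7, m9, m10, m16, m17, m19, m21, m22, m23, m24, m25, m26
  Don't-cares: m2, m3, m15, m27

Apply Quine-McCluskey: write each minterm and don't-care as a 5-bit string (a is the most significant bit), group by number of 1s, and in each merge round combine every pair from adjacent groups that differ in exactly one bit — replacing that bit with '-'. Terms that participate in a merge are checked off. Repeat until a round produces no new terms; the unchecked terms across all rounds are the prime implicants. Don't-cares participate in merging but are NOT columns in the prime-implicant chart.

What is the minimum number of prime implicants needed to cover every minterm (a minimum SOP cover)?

7

size-2^0 implicants → 00010(✓)  00011(✓)  00100(✓)  00101(✓)  00111(✓)  01001(✓)  01010(✓)  01111(✓)  10000(✓)  10001(✓)  10011(✓)  10101(✓)  10110(✓)  10111(✓)  11000(✓)  11001(✓)  11010(✓)  11011(✓)
size-2^1 implicants → -0011(✓)  -0101(✓)  -0111(✓)  -1001  -1010  0-010  0-111  00-11(✓)  0001-  001-1(✓)  0010-  1-000(✓)  1-001(✓)  1-011(✓)  10-01(✓)  10-11(✓)  100-1(✓)  1000-(✓)  101-1(✓)  1011-  110-0(✓)  110-1(✓)  1100-(✓)  1101-(✓)
size-2^2 implicants → -0-11  -01-1  1-0-1  1-00-  10--1  110--
Unchecked terms (primes): -0-11, -01-1, -1001, -1010, 0-010, 0-111, 0001-, 0010-, 1-0-1, 1-00-, 10--1, 1011-, 110--
Minterm coverage:
  m4 ⊆ 0010- [E]
  m5 ⊆ -01-1,0010-
  m7 ⊆ -0-11,-01-1,0-111
  m9 ⊆ -1001 [E]
  m10 ⊆ -1010,0-010
  m16 ⊆ 1-00- [E]
  m17 ⊆ 1-0-1,1-00-,10--1
  m19 ⊆ -0-11,1-0-1,10--1
  m21 ⊆ -01-1,10--1
  m22 ⊆ 1011- [E]
  m23 ⊆ -0-11,-01-1,10--1,1011-
  m24 ⊆ 1-00-,110--
  m25 ⊆ -1001,1-0-1,1-00-,110--
  m26 ⊆ -1010,110--
E = {-1001, 0010-, 1-00-, 1011-}
Petrick residual → -0-11, -01-1, -1010
Cover = b'de + b'ce + bc'd'e + bc'de' + a'b'cd' + ac'd' + ab'cd  |cover|=7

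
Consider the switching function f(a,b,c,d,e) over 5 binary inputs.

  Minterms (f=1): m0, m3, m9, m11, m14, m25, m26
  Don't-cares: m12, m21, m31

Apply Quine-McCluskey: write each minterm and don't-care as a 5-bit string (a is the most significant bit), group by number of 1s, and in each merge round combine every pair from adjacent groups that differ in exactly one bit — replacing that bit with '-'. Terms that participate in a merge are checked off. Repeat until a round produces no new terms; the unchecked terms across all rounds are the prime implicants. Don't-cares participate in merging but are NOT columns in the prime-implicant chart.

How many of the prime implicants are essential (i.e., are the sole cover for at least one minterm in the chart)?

size-2^0 implicants → 00000  00011(✓)  01001(✓)  01011(✓)  01100(✓)  01110(✓)  10101  11001(✓)  11010  11111
size-2^1 implicants → -1001  0-011  010-1  011-0
Unchecked terms (primes): -1001, 0-011, 00000, 010-1, 011-0, 10101, 11010, 11111
Minterm coverage:
  m0 ⊆ 00000 [E]
  m3 ⊆ 0-011 [E]
  m9 ⊆ -1001,010-1
  m11 ⊆ 0-011,010-1
  m14 ⊆ 011-0 [E]
  m25 ⊆ -1001 [E]
  m26 ⊆ 11010 [E]
E = {-1001, 0-011, 00000, 011-0, 11010}

5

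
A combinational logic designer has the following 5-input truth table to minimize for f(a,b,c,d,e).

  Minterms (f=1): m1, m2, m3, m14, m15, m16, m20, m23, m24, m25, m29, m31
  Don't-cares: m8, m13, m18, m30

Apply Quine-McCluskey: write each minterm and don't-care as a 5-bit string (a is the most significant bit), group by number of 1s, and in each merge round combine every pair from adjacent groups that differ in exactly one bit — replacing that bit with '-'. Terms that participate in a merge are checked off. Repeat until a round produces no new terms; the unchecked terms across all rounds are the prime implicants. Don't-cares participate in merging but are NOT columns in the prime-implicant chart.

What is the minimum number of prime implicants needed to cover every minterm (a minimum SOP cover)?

size-2^0 implicants → 00001(✓)  00010(✓)  00011(✓)  01000(✓)  01101(✓)  01110(✓)  01111(✓)  10000(✓)  10010(✓)  10100(✓)  10111(✓)  11000(✓)  11001(✓)  11101(✓)  11110(✓)  11111(✓)
size-2^1 implicants → -0010  -1000  -1101(✓)  -1110(✓)  -1111(✓)  000-1  0001-  011-1(✓)  0111-(✓)  1-000  1-111  10-00  100-0  11-01  1100-  111-1(✓)  1111-(✓)
size-2^2 implicants → -11-1  -111-
Unchecked terms (primes): -0010, -1000, -11-1, -111-, 000-1, 0001-, 1-000, 1-111, 10-00, 100-0, 11-01, 1100-
Minterm coverage:
  m1 ⊆ 000-1 [E]
  m2 ⊆ -0010,0001-
  m3 ⊆ 000-1,0001-
  m14 ⊆ -111- [E]
  m15 ⊆ -11-1,-111-
  m16 ⊆ 1-000,10-00,100-0
  m20 ⊆ 10-00 [E]
  m23 ⊆ 1-111 [E]
  m24 ⊆ -1000,1-000,1100-
  m25 ⊆ 11-01,1100-
  m29 ⊆ -11-1,11-01
  m31 ⊆ -11-1,-111-,1-111
E = {-111-, 000-1, 1-111, 10-00}
Petrick residual → -0010, -1000, 11-01
Cover = b'c'de' + bc'd'e' + bcd + a'b'c'e + acde + ab'd'e' + abd'e  |cover|=7

7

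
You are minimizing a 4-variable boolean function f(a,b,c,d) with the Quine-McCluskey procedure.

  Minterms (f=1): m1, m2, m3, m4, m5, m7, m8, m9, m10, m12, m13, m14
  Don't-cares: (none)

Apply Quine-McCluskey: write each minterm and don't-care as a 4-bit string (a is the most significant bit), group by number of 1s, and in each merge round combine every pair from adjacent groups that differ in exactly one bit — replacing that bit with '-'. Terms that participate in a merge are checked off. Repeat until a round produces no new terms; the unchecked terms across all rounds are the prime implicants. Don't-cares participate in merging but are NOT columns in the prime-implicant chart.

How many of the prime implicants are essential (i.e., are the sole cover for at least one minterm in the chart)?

3

size-2^0 implicants → 0001(✓)  0010(✓)  0011(✓)  0100(✓)  0101(✓)  0111(✓)  1000(✓)  1001(✓)  1010(✓)  1100(✓)  1101(✓)  1110(✓)
size-2^1 implicants → -001(✓)  -010  -100(✓)  -101(✓)  0-01(✓)  0-11(✓)  00-1(✓)  001-  01-1(✓)  010-(✓)  1-00(✓)  1-01(✓)  1-10(✓)  10-0(✓)  100-(✓)  11-0(✓)  110-(✓)
size-2^2 implicants → --01  -10-  0--1  1--0  1-0-
Unchecked terms (primes): --01, -010, -10-, 0--1, 001-, 1--0, 1-0-
Minterm coverage:
  m1 ⊆ --01,0--1
  m2 ⊆ -010,001-
  m3 ⊆ 0--1,001-
  m4 ⊆ -10- [E]
  m5 ⊆ --01,-10-,0--1
  m7 ⊆ 0--1 [E]
  m8 ⊆ 1--0,1-0-
  m9 ⊆ --01,1-0-
  m10 ⊆ -010,1--0
  m12 ⊆ -10-,1--0,1-0-
  m13 ⊆ --01,-10-,1-0-
  m14 ⊆ 1--0 [E]
E = {-10-, 0--1, 1--0}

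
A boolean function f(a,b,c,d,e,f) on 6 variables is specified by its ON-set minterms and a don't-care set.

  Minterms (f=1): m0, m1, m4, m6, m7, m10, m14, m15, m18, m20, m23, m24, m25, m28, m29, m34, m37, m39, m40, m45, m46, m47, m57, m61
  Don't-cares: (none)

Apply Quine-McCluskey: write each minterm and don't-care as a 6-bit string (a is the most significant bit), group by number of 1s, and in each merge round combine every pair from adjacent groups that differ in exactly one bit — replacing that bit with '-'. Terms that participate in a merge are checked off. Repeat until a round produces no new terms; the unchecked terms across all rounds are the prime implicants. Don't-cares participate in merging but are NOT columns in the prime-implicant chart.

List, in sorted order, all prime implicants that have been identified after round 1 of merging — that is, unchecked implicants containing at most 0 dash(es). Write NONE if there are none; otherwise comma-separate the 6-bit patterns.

[col 0] 000000*, 000001*, 000100*, 000110*, 000111*, 001010*, 001110*, 001111*, 010010, 010100*, 010111*, 011000*, 011001*, 011100*, 011101*, 100010, 100101*, 100111*, 101000, 101101*, 101110*, 101111*, 111001*, 111101*
[col 1] -00111*, -01110*, -01111*, -11001*, -11101*, 0-0100, 0-0111, 00-110*, 00-111*, 000-00, 00000-, 0001-0, 00011-*, 001-10, 00111-*, 01-100, 011-00*, 011-01*, 01100-*, 01110-*, 1-1101, 10-101*, 10-111*, 1001-1*, 1011-1*, 10111-*, 111-01*
[col 2] -0-111, -0111-, -11-01, 00-11-, 011-0-, 10-1-1
Prime implicants: -0-111, -0111-, -11-01, 0-0100, 0-0111, 00-11-, 000-00, 00000-, 0001-0, 001-10, 01-100, 010010, 011-0-, 1-1101, 10-1-1, 100010, 101000

010010, 100010, 101000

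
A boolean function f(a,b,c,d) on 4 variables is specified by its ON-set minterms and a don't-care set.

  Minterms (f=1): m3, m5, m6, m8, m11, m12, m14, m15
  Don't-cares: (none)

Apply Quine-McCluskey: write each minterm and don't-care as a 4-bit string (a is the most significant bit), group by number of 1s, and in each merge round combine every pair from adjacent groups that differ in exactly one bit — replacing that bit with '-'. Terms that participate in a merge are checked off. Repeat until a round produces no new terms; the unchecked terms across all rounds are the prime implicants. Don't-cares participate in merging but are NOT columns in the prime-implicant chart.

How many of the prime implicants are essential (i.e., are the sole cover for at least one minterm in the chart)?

size-2^0 implicants → 0011(✓)  0101  0110(✓)  1000(✓)  1011(✓)  1100(✓)  1110(✓)  1111(✓)
size-2^1 implicants → -011  -110  1-00  1-11  11-0  111-
Unchecked terms (primes): -011, -110, 0101, 1-00, 1-11, 11-0, 111-
Minterm coverage:
  m3 ⊆ -011 [E]
  m5 ⊆ 0101 [E]
  m6 ⊆ -110 [E]
  m8 ⊆ 1-00 [E]
  m11 ⊆ -011,1-11
  m12 ⊆ 1-00,11-0
  m14 ⊆ -110,11-0,111-
  m15 ⊆ 1-11,111-
E = {-011, -110, 0101, 1-00}

4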